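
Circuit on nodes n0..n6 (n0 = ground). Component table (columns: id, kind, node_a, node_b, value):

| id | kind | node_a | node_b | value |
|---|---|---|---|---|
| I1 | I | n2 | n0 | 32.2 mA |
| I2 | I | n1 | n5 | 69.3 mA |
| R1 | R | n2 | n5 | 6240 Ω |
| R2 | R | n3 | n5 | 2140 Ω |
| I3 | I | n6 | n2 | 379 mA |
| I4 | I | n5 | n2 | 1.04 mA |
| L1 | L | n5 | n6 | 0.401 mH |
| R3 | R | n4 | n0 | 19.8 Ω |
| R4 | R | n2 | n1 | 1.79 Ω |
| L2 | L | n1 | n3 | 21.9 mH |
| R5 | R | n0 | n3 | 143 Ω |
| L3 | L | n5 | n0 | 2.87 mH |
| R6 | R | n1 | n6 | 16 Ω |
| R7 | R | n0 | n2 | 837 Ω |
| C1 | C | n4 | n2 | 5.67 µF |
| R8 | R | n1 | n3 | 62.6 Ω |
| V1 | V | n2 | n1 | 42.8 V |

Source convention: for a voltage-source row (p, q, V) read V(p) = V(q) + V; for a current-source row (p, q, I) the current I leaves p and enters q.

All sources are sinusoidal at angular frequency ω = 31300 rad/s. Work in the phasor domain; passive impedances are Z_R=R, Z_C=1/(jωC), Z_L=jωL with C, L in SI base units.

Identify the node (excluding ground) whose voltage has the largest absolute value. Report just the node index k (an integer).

6

Apply KCL at each of the 6 non-ground nodes and solve the resulting linear system.
Node n1: branches {I2, R4, L2, R6, R8, V1} → V_1 = -38.99-8.740j
Node n2: branches {I1, R1, I3, I4, R4, R7, C1, V1} → V_2 = 3.810-8.740j
Node n3: branches {R2, L2, R5, R8} → V_3 = -27.51-5.491j
Node n4: branches {R3, C1} → V_4 = 5.826-7.082j
Node n5: branches {I2, R1, R2, I4, L1, L3} → V_5 = -36.52-12.45j
Node n6: branches {I3, L1, R6} → V_6 = -41.57-15.18j
Source currents: i(V1)=-23.87+0.3675j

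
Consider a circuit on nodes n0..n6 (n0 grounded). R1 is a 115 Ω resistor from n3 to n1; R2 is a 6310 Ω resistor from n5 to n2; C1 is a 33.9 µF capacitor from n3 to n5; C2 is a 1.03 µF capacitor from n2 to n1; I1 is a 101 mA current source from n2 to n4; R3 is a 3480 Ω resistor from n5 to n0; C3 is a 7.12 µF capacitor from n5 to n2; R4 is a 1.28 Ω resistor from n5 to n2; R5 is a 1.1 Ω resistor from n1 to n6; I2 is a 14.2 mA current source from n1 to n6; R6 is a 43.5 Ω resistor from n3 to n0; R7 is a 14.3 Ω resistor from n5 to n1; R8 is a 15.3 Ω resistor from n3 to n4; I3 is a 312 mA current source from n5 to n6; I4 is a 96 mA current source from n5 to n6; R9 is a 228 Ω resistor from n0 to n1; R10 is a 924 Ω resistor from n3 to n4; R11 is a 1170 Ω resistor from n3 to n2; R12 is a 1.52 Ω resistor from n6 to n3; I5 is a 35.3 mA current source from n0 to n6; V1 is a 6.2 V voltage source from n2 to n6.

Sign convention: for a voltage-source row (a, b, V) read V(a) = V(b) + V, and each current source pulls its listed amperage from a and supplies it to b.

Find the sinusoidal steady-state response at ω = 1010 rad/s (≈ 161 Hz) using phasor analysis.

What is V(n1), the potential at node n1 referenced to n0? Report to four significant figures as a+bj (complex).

1.395-0.2166j V

Element admittances at ω=1010 rad/s:
  Y(R1) = 0.008696+0.000j S between n3,n1
  Y(R2) = 0.0001585+0.000j S between n5,n2
  Y(C1) = 0.000+0.03424j S between n3,n5
  Y(C2) = 0.000+0.001040j S between n2,n1
  I1: injects 0.101 A into n4 (from n2)
  Y(R3) = 0.0002874+0.000j S between n5,n0
  Y(C3) = 0.000+0.007191j S between n5,n2
  Y(R4) = 0.7812+0.000j S between n5,n2
  Y(R5) = 0.9091+0.000j S between n1,n6
  I2: injects 0.0142 A into n6 (from n1)
  Y(R6) = 0.02299+0.000j S between n3,n0
  Y(R7) = 0.06993+0.000j S between n5,n1
  Y(R8) = 0.06536+0.000j S between n3,n4
  I3: injects 0.312 A into n6 (from n5)
  I4: injects 0.096 A into n6 (from n5)
  Y(R9) = 0.004386+0.000j S between n0,n1
  Y(R10) = 0.001082+0.000j S between n3,n4
  Y(R11) = 0.0008547+0.000j S between n3,n2
  Y(R12) = 0.6579+0.000j S between n6,n3
  I5: injects 0.0353 A into n6 (from n0)
  V1: constraint V(n2)−V(n6) = 6.2
Assemble and solve the 7×7 MNA system:
  V(n1)=1.395-0.2166j  V(n2)=7.245-0.2121j  V(n3)=1.191+0.04642j  V(n4)=2.711+0.04642j  V(n5)=6.263-0.4080j  V(n6)=1.045-0.2121j
  i(V1)=-0.8720-0.1660j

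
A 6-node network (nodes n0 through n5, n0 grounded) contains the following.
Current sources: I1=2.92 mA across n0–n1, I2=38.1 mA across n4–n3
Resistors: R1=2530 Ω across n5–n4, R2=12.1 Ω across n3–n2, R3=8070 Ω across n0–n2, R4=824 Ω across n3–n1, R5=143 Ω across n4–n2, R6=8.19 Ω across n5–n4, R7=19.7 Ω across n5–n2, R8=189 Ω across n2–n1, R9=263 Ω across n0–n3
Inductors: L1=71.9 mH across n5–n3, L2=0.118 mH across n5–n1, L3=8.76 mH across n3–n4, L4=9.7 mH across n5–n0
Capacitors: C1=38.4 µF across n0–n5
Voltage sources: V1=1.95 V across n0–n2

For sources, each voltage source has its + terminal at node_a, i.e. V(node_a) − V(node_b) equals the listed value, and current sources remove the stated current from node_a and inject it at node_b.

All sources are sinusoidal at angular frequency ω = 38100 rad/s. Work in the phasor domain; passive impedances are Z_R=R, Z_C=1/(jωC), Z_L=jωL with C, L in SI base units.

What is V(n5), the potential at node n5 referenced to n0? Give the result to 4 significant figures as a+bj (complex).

Apply KCL at each of the 5 non-ground nodes and solve the resulting linear system.
Node n1: branches {I1, L2, R4, R8} → V_1 = -0.0001226+0.06691j
Node n2: branches {R2, R3, R5, R7, R8, V1} → V_2 = -1.950+0.000j
Node n3: branches {L1, R2, L3, R4, R9, I2} → V_3 = -1.398-0.03879j
Node n4: branches {R1, L3, R5, R6, I2} → V_4 = -0.4055+0.1249j
Node n5: branches {R1, L1, L2, R6, L4, R7, C1} → V_5 = -0.002291+0.1078j
Source currents: i(V1)=-0.1659-0.003493j

-0.002291+0.1078j V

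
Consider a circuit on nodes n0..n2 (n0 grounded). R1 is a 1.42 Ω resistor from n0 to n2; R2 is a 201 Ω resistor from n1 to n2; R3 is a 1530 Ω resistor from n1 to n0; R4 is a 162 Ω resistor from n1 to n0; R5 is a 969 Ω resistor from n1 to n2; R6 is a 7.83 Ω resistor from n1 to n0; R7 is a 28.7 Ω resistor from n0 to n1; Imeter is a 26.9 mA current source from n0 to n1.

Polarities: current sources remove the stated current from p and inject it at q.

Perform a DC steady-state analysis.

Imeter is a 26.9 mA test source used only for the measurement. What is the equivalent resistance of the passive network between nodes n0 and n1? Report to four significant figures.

R_eq = 5.703 Ω

MNA unknowns: 2 node voltages V₁..V_2
R1: Y=0.7042 on G[0,2]
R2: Y=0.004975 on G[1,2]
R3: Y=0.0006536 on G[1,0]
R4: Y=0.006173 on G[1,0]
R5: Y=0.001032 on G[1,2]
R6: Y=0.1277 on G[1,0]
R7: Y=0.03484 on G[0,1]
Imeter: z[0]−=0.0269, z[1]+=0.0269
solve → V1=0.1534, V2=0.001298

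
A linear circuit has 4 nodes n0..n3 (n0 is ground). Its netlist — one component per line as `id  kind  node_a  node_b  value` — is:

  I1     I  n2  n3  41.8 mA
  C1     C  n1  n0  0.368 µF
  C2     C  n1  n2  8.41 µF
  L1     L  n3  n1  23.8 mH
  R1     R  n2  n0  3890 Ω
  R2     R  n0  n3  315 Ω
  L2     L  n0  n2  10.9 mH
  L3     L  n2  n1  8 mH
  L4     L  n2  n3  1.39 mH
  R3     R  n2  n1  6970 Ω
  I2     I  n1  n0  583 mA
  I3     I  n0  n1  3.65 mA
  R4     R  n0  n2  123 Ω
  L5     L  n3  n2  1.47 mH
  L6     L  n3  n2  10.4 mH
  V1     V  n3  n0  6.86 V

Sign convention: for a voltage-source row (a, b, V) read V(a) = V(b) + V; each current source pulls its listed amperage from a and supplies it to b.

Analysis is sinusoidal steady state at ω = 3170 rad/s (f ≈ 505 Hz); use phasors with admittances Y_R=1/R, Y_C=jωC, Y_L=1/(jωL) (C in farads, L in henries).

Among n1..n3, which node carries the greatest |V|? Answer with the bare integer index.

Apply KCL at each of the 3 non-ground nodes and solve the resulting linear system.
Node n1: branches {C1, C2, L1, L3, R3, I2, I3} → V_1 = 6.848-23.71j
Node n2: branches {I1, C2, R1, L2, L3, L4, R3, R4, L5, L6} → V_2 = 6.467-0.7764j
Node n3: branches {I1, L1, R2, L4, L5, L6, V1} → V_3 = 6.860+0.000j
Source currents: i(V1)=-0.6605+0.1857j

1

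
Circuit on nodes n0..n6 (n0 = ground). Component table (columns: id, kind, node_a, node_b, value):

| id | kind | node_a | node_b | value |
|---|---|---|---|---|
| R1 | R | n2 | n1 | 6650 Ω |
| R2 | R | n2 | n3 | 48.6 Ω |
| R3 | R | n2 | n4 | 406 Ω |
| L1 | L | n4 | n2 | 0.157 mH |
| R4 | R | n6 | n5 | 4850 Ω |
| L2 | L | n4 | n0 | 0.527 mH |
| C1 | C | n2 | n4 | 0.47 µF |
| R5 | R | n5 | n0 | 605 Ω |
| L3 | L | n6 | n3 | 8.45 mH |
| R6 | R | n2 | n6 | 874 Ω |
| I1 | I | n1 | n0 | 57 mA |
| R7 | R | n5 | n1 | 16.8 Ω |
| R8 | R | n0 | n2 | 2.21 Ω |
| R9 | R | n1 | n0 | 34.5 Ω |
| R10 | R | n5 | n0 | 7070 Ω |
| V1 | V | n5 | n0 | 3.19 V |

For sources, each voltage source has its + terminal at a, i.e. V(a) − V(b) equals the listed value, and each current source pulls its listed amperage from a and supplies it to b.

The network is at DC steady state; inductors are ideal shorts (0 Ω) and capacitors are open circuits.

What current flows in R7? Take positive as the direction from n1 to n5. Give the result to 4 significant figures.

MNA unknowns: 6 node voltages V₁..V_6 plus 4 source currents (L1, L2, L3, V1)
R1: Y=0.0001504 on G[2,1]
R2: Y=0.02058 on G[2,3]
R3: Y=0.002463 on G[2,4]
L1: row V4−V2=0, i_L1 at 4,2
R4: Y=0.0002062 on G[6,5]
L2: row V4−V0=0, i_L2 at 4,0
C1: Y=0.000 on G[2,4]
R5: Y=0.001653 on G[5,0]
L3: row V6−V3=0, i_L3 at 6,3
R6: Y=0.001144 on G[2,6]
I1: z[1]−=0.057, z[0]+=0.057
R7: Y=0.05952 on G[5,1]
R8: Y=0.4525 on G[0,2]
R9: Y=0.02899 on G[1,0]
R10: Y=0.0001414 on G[5,0]
V1: row V5−V0=3.19, i_V1 at 5,0
solve → V1=1.499, V2=0.000, V3=0.03000, V4=0.000, V5=3.190, V6=0.03000
aux → i_L1=-0.0008769, i_L2=0.0008769, i_L3=0.0006172, i_V1=-0.1070

-0.1007 A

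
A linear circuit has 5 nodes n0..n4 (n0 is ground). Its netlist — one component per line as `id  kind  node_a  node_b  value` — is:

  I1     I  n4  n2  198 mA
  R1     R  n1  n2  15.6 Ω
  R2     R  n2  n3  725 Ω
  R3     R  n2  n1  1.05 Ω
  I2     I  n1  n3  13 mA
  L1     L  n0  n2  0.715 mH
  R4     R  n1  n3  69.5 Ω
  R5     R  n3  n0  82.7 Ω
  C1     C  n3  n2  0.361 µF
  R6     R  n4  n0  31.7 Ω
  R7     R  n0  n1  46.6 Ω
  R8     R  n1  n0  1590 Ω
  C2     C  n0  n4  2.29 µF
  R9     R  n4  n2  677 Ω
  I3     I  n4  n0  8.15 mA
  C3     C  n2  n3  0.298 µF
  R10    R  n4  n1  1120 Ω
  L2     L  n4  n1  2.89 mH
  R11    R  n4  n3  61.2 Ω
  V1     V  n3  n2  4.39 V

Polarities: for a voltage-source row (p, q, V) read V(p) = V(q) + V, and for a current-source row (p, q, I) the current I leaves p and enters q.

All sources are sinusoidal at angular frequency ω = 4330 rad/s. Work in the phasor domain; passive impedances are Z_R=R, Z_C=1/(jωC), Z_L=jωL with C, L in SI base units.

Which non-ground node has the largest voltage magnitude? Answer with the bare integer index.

3

Element admittances at ω=4330 rad/s:
  I1: injects 0.198 A into n2 (from n4)
  Y(R1) = 0.06410+0.000j S between n1,n2
  Y(R2) = 0.001379+0.000j S between n2,n3
  Y(R3) = 0.9524+0.000j S between n2,n1
  I2: injects 0.013 A into n3 (from n1)
  Y(L1) = 0.000-0.3230j S between n0,n2
  Y(R4) = 0.01439+0.000j S between n1,n3
  Y(R5) = 0.01209+0.000j S between n3,n0
  Y(C1) = 0.000+0.001563j S between n3,n2
  Y(R6) = 0.03155+0.000j S between n4,n0
  Y(R7) = 0.02146+0.000j S between n0,n1
  Y(R8) = 0.0006289+0.000j S between n1,n0
  Y(C2) = 0.000+0.009916j S between n0,n4
  Y(R9) = 0.001477+0.000j S between n4,n2
  I3: injects 0.00815 A into n0 (from n4)
  Y(C3) = 0.000+0.001290j S between n2,n3
  Y(R10) = 0.0008929+0.000j S between n4,n1
  Y(L2) = 0.000-0.07991j S between n4,n1
  Y(R11) = 0.01634+0.000j S between n4,n3
  V1: constraint V(n3)−V(n2) = 4.39
Assemble and solve the 5×5 MNA system:
  V(n1)=-0.1993-0.03396j  V(n2)=-0.1591-0.1020j  V(n3)=4.231-0.1020j  V(n4)=-1.081-1.226j
  i(V1)=-0.1948-0.02868j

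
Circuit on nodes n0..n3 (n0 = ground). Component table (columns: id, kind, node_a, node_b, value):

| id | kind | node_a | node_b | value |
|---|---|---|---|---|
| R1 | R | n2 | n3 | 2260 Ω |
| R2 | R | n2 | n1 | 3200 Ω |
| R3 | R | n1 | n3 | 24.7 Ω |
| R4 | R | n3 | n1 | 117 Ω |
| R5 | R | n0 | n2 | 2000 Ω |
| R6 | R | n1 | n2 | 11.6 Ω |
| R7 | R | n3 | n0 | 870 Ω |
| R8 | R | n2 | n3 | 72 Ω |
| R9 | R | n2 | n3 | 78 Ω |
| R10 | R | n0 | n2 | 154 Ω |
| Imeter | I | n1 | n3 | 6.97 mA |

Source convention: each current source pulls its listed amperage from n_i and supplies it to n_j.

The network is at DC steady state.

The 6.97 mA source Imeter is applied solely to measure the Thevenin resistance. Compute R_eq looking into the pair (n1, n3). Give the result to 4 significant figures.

Apply KCL at each of the 3 non-ground nodes and solve the resulting linear system.
Node n1: branches {R2, R3, R4, R6, Imeter} → V_1 = -0.03491
Node n2: branches {R1, R2, R5, R6, R8, R9, R10} → V_2 = -0.01057
Node n3: branches {R1, R3, R4, R7, R8, R9, Imeter} → V_3 = 0.06428

R_eq = 14.23 Ω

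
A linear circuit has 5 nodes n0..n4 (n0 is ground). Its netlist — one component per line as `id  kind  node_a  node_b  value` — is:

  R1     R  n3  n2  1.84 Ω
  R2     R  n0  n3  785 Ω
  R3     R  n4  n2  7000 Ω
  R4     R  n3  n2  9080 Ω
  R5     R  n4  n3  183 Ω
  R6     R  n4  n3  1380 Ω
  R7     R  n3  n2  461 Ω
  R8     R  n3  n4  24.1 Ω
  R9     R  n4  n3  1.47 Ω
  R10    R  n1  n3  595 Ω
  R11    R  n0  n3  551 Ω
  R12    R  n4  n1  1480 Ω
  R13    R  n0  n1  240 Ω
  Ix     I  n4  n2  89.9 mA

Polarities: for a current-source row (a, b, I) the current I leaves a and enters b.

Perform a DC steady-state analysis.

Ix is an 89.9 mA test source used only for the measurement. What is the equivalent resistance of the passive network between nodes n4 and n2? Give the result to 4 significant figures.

R_eq = 3.203 Ω

Element admittances at DC:
  Y(R1) = 0.5435 S between n3,n2
  Y(R2) = 0.001274 S between n0,n3
  Y(R3) = 0.0001429 S between n4,n2
  Y(R4) = 0.0001101 S between n3,n2
  Y(R5) = 0.005464 S between n4,n3
  Y(R6) = 0.0007246 S between n4,n3
  Y(R7) = 0.002169 S between n3,n2
  Y(R8) = 0.04149 S between n3,n4
  Y(R9) = 0.6803 S between n4,n3
  Y(R10) = 0.001681 S between n1,n3
  Y(R11) = 0.001815 S between n0,n3
  Y(R12) = 0.0006757 S between n4,n1
  Y(R13) = 0.004167 S between n0,n1
  Ix: injects 0.0899 A into n2 (from n4)
Assemble and solve the 4×4 MNA system:
  V(n1)=-0.008590  V(n2)=0.1762  V(n3)=0.01159  V(n4)=-0.1118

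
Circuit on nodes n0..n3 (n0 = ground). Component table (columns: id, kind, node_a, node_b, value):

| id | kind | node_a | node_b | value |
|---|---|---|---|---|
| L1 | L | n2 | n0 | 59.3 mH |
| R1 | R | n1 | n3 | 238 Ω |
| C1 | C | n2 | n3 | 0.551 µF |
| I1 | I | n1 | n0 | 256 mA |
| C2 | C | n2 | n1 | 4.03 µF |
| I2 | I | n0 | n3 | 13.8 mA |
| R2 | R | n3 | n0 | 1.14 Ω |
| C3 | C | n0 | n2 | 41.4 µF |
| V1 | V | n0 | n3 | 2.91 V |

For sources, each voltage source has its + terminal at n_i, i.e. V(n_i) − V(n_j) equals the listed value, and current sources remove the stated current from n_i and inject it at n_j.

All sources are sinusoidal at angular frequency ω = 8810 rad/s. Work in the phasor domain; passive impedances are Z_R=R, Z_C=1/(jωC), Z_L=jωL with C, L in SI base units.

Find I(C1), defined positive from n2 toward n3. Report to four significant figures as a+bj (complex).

-0.003481+0.01349j A

Apply KCL at each of the 3 non-ground nodes and solve the resulting linear system.
Node n1: branches {R1, I1, C2} → V_1 = -1.095+8.142j
Node n2: branches {L1, C1, C2, C3} → V_2 = -0.1315+0.7170j
Node n3: branches {R1, C1, I2, R2, V1} → V_3 = -2.910+0.000j
Source currents: i(V1)=-2.571-0.04770j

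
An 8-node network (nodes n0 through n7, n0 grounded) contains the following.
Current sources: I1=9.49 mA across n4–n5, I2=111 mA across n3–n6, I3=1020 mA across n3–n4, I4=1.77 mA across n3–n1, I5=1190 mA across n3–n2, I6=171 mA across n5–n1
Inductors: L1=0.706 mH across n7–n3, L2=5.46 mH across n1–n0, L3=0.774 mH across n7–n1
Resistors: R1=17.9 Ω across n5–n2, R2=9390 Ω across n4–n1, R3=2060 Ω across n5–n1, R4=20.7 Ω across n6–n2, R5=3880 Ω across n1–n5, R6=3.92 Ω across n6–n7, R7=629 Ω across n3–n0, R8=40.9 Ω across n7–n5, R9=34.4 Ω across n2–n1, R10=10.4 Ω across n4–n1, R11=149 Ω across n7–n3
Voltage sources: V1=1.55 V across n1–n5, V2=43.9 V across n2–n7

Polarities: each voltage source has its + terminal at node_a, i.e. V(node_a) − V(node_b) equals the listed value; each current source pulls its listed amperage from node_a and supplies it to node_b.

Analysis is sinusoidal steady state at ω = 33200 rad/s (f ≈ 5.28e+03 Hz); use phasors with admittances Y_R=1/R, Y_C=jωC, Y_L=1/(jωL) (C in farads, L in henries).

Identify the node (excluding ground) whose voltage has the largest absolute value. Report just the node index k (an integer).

3

Apply KCL at each of the 7 non-ground nodes and solve the resulting linear system.
Node n1: branches {L2, R2, I4, R3, R5, R9, I6, R10, L3, V1} → V_1 = -13.25+17.84j
Node n2: branches {R1, R4, I5, R9, V2} → V_2 = -8.321+4.641j
Node n3: branches {L1, I2, I3, I4, R7, I5, R11} → V_3 = -61.90-45.97j
Node n4: branches {I1, I3, R2, R10} → V_4 = -2.752+17.84j
Node n5: branches {I1, R1, R3, R5, R8, I6, V1} → V_5 = -14.80+17.84j
Node n6: branches {I2, R4, R6} → V_6 = -44.87+4.641j
Node n7: branches {L1, R6, R8, R11, L3, V2} → V_7 = -52.22+4.641j
Source currents: i(V1)=0.7134+1.060j, i(V2)=-1.081+1.121j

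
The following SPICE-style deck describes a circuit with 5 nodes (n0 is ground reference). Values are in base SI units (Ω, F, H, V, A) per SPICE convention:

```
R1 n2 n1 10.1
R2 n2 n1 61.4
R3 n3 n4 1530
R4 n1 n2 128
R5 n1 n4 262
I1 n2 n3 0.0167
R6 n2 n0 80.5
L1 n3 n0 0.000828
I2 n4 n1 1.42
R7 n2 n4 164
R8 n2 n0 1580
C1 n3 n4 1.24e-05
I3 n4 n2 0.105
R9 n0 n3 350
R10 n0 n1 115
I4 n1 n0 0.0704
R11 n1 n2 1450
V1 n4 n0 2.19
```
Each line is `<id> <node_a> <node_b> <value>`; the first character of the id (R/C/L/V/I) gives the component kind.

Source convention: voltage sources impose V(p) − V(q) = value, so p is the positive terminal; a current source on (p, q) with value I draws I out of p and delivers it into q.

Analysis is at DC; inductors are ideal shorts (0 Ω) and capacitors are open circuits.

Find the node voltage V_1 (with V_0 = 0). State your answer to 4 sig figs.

49.69 V

MNA unknowns: 4 node voltages V₁..V_4 plus 2 source currents (L1, V1)
R1: Y=0.09901 on G[2,1]
R2: Y=0.01629 on G[2,1]
R3: Y=0.0006536 on G[3,4]
R4: Y=0.007812 on G[1,2]
R5: Y=0.003817 on G[1,4]
I1: z[2]−=0.0167, z[3]+=0.0167
R6: Y=0.01242 on G[2,0]
L1: row V3−V0=0, i_L1 at 3,0
I2: z[4]−=1.42, z[1]+=1.42
R7: Y=0.006098 on G[2,4]
R8: Y=0.0006329 on G[2,0]
C1: Y=0.000 on G[3,4]
I3: z[4]−=0.105, z[2]+=0.105
R9: Y=0.002857 on G[0,3]
R10: Y=0.008696 on G[0,1]
I4: z[1]−=0.0704, z[0]+=0.0704
R11: Y=0.0006897 on G[1,2]
V1: row V4−V0=2.19, i_V1 at 4,0
solve → V1=49.69, V2=43.75, V3=0.000, V4=2.190
aux → i_L1=0.01813, i_V1=-1.092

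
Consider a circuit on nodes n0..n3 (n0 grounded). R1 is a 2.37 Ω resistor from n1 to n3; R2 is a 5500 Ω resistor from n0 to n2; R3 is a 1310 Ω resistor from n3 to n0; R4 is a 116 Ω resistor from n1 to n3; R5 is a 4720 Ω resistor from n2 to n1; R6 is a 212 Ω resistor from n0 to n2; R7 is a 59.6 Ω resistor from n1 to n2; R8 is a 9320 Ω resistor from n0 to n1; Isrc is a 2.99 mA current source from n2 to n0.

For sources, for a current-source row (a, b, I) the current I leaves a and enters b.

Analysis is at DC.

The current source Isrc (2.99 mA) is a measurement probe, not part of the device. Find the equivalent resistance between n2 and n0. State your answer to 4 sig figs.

Apply KCL at each of the 3 non-ground nodes and solve the resulting linear system.
Node n1: branches {R1, R4, R5, R7, R8} → V_1 = -0.4968
Node n2: branches {R2, R5, R6, R7, Isrc} → V_2 = -0.5222
Node n3: branches {R1, R3, R4} → V_3 = -0.4959

R_eq = 174.6 Ω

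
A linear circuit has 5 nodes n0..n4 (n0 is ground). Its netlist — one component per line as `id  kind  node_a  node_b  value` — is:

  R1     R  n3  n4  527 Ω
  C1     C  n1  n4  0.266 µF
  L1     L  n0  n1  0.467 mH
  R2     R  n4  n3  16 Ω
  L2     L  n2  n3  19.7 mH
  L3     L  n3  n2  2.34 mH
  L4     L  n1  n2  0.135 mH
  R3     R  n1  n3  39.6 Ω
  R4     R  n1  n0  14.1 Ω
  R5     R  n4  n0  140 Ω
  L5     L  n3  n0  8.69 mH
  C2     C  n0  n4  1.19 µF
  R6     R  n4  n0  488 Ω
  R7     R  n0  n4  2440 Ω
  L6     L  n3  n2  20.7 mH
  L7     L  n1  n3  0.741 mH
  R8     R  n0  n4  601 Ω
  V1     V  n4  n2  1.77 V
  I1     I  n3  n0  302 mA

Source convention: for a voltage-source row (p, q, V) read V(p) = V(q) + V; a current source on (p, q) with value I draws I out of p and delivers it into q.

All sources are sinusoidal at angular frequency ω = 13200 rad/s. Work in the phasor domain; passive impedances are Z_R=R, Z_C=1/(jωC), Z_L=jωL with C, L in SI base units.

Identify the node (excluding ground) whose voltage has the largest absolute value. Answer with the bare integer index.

MNA unknowns: 4 node voltages V₁..V_4 plus 1 source current (V1)
R1: Y=0.001898+0.000j on G[3,4]
C1: Y=0.000+0.003511j on G[1,4]
L1: Y=0.000-0.1622j on G[0,1]
R2: Y=0.06250+0.000j on G[4,3]
L2: Y=0.000-0.003846j on G[2,3]
L3: Y=0.000-0.03238j on G[3,2]
L4: Y=0.000-0.5612j on G[1,2]
R3: Y=0.02525+0.000j on G[1,3]
R4: Y=0.07092+0.000j on G[1,0]
R5: Y=0.007143+0.000j on G[4,0]
L5: Y=0.000-0.008718j on G[3,0]
C2: Y=0.000+0.01571j on G[0,4]
R6: Y=0.002049+0.000j on G[4,0]
R7: Y=0.0004098+0.000j on G[0,4]
L6: Y=0.000-0.003660j on G[3,2]
L7: Y=0.000-0.1022j on G[1,3]
R8: Y=0.001664+0.000j on G[0,4]
V1: row V4−V2=1.77, i_V1 at 4,2
I1: z[3]−=0.302, z[0]+=0.302
solve → V1=-0.7129-1.682j, V2=-0.6705-2.060j, V3=-1.096-2.685j, V4=1.099-2.060j
aux → i_V1=-0.1874-0.04070j

3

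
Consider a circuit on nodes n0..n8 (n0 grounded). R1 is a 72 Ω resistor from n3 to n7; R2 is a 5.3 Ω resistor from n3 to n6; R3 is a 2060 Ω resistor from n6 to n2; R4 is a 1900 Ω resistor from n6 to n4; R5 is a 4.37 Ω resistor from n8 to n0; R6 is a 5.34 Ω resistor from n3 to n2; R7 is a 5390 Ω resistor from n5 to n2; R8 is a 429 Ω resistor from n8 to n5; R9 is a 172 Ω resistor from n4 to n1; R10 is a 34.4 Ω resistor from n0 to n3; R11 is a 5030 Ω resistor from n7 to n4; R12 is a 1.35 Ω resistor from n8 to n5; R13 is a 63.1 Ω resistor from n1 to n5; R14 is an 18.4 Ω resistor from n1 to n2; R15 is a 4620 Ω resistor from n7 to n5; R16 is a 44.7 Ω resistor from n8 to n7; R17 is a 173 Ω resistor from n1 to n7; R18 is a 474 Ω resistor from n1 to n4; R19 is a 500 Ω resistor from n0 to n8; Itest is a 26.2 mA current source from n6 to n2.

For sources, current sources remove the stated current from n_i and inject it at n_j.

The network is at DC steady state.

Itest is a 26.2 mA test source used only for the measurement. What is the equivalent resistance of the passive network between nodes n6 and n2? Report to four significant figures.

R_eq = 10.25 Ω

Element admittances at DC:
  Y(R1) = 0.01389 S between n3,n7
  Y(R2) = 0.1887 S between n3,n6
  Y(R3) = 0.0004854 S between n6,n2
  Y(R4) = 0.0005263 S between n6,n4
  Y(R5) = 0.2288 S between n8,n0
  Y(R6) = 0.1873 S between n3,n2
  Y(R7) = 0.0001855 S between n5,n2
  Y(R8) = 0.002331 S between n8,n5
  Y(R9) = 0.005814 S between n4,n1
  Y(R10) = 0.02907 S between n0,n3
  Y(R11) = 0.0001988 S between n7,n4
  Y(R12) = 0.7407 S between n8,n5
  Y(R13) = 0.01585 S between n1,n5
  Y(R14) = 0.05435 S between n1,n2
  Y(R15) = 0.0002165 S between n7,n5
  Y(R16) = 0.02237 S between n8,n7
  Y(R17) = 0.005780 S between n1,n7
  Y(R18) = 0.002110 S between n1,n4
  Y(R19) = 0.002000 S between n0,n8
  Itest: injects 0.0262 A into n2 (from n6)
Assemble and solve the 8×8 MNA system:
  V(n1)=0.06953  V(n2)=0.09782  V(n3)=-0.03309  V(n4)=0.05334  V(n5)=0.005553  V(n6)=-0.1706  V(n7)=0.001116  V(n8)=0.004167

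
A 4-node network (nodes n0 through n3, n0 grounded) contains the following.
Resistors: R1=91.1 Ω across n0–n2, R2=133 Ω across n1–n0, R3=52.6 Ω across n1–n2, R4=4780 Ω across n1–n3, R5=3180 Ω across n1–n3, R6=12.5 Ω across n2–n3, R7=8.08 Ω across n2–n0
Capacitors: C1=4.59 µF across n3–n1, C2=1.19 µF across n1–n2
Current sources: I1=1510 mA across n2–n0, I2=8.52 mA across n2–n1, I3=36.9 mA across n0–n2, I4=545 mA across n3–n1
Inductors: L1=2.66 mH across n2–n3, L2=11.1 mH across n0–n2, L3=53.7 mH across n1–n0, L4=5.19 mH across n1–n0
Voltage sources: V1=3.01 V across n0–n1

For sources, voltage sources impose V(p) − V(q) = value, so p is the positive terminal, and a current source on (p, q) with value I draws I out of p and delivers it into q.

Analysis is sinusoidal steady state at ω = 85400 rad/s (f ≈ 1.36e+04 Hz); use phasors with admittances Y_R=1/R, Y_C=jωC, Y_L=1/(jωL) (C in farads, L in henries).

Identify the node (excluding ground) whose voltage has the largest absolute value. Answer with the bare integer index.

2

MNA unknowns: 3 node voltages V₁..V_3 plus 1 source current (V1)
R1: Y=0.01098+0.000j on G[0,2]
R2: Y=0.007519+0.000j on G[1,0]
C1: Y=0.000+0.3920j on G[3,1]
I1: z[2]−=1.51, z[0]+=1.51
R3: Y=0.01901+0.000j on G[1,2]
R4: Y=0.0002092+0.000j on G[1,3]
R5: Y=0.0003145+0.000j on G[1,3]
L1: Y=0.000-0.004402j on G[2,3]
C2: Y=0.000+0.1016j on G[1,2]
I2: z[2]−=0.00852, z[1]+=0.00852
R6: Y=0.08000+0.000j on G[2,3]
I3: z[0]−=0.0369, z[2]+=0.0369
L2: Y=0.000-0.001055j on G[0,2]
I4: z[3]−=0.545, z[1]+=0.545
R7: Y=0.1238+0.000j on G[2,0]
L3: Y=0.000-0.0002181j on G[1,0]
L4: Y=0.000-0.002256j on G[1,0]
V1: row V0−V1=3.01, i_V1 at 0,1
solve → V1=-3.010+0.000j, V2=-6.644+2.214j, V3=-2.957+2.142j
aux → i_V1=0.5576+0.3127j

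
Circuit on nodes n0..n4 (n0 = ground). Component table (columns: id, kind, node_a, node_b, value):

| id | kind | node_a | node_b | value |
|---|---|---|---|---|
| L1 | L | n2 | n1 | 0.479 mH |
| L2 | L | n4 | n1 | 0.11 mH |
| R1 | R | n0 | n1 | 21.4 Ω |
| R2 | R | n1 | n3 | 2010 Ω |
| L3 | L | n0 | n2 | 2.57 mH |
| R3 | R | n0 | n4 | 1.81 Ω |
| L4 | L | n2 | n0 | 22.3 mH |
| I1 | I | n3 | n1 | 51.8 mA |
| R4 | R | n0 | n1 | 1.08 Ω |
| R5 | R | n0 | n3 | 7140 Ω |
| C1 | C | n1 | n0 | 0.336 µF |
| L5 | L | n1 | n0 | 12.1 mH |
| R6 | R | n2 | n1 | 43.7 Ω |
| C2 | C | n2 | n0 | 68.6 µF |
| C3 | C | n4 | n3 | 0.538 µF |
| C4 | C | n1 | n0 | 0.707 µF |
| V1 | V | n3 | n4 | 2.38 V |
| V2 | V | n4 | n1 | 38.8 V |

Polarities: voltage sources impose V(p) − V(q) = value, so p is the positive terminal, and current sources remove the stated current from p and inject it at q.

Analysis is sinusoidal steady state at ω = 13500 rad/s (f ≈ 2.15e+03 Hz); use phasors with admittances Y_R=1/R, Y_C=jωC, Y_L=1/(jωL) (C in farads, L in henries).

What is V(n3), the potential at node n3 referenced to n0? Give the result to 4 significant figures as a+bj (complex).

27.60-1.551j V

Apply KCL at each of the 4 non-ground nodes and solve the resulting linear system.
Node n1: branches {L1, L2, R1, R2, I1, R4, C1, L5, R6, C4, V2} → V_1 = -13.58-1.551j
Node n2: branches {L1, L3, L4, R6, C2} → V_2 = 2.767+0.8303j
Node n3: branches {R2, I1, R5, C3, V1} → V_3 = 27.60-1.551j
Node n4: branches {L2, R3, C3, V1, V2} → V_4 = 25.22-1.551j
Source currents: i(V1)=-0.07615-0.01707j, i(V2)=-14.01+26.98j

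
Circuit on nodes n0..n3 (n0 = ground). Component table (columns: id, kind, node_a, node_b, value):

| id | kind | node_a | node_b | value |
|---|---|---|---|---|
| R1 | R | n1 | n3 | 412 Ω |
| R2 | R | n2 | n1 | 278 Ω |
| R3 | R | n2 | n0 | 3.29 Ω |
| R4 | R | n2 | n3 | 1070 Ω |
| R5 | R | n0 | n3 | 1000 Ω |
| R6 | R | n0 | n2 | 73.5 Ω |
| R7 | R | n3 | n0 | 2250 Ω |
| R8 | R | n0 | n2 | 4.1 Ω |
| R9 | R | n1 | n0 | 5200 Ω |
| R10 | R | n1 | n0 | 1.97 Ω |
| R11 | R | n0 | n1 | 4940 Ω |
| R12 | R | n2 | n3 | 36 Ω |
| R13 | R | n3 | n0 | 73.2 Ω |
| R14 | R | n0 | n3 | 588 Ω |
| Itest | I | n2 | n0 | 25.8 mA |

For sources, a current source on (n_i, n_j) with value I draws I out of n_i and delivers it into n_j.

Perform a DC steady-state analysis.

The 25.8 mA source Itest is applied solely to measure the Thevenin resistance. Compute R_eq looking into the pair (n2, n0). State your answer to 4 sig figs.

R_eq = 1.735 Ω

Apply KCL at each of the 3 non-ground nodes and solve the resulting linear system.
Node n1: branches {R1, R2, R9, R10, R11} → V_1 = -0.0004398
Node n2: branches {R2, R3, R4, R6, R8, R12, Itest} → V_2 = -0.04475
Node n3: branches {R1, R4, R5, R7, R12, R13, R14} → V_3 = -0.02682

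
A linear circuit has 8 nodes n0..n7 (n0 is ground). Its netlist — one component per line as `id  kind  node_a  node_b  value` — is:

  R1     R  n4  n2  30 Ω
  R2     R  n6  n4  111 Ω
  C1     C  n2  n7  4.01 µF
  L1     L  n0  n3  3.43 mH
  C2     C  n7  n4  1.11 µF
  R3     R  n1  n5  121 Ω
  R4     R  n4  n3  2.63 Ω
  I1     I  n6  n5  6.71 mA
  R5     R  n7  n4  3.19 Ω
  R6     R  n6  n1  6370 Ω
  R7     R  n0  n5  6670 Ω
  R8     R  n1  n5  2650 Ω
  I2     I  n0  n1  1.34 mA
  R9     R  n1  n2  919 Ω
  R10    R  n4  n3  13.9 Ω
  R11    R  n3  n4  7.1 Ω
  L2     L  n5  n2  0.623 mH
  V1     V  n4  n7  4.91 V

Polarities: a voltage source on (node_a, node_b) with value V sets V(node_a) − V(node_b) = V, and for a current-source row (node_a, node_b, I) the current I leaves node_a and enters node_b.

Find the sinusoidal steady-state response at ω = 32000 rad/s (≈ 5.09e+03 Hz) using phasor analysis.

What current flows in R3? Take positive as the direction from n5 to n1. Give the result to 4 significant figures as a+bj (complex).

-0.001617+2.541e-05j A

Apply KCL at each of the 7 non-ground nodes and solve the resulting linear system.
Node n1: branches {R3, R6, R8, I2, R9} → V_1 = -4.397-0.8612j
Node n2: branches {R1, C1, R9, L2} → V_2 = -4.591-1.039j
Node n3: branches {L1, R4, R10, R11} → V_3 = -0.01412+0.2227j
Node n4: branches {R1, R2, C2, R4, R5, R10, R11, V1} → V_4 = -0.01070+0.2229j
Node n5: branches {R3, I1, R7, R8, L2} → V_5 = -4.593-0.8581j
Node n6: branches {R2, I1, R6} → V_6 = -0.8179+0.2043j
Node n7: branches {C1, C2, R5, V1} → V_7 = -4.921+0.2229j
Source currents: i(V1)=-1.701-0.2168j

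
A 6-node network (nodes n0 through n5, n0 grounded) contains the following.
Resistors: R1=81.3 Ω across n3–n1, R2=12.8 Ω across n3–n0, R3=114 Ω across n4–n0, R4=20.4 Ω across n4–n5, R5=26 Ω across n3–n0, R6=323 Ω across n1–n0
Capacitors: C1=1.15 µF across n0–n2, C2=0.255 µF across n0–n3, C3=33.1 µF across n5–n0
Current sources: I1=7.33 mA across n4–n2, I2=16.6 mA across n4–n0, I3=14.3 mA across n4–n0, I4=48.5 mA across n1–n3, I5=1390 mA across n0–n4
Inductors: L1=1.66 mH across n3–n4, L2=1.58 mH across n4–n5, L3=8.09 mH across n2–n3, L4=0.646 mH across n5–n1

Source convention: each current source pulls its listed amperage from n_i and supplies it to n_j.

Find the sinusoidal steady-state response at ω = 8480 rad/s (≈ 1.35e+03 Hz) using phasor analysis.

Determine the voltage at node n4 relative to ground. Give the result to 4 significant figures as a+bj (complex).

Element admittances at ω=8480 rad/s:
  Y(R1) = 0.01230+0.000j S between n3,n1
  Y(R2) = 0.07812+0.000j S between n3,n0
  Y(R3) = 0.008772+0.000j S between n4,n0
  Y(C1) = 0.000+0.009752j S between n0,n2
  Y(R4) = 0.04902+0.000j S between n4,n5
  Y(R5) = 0.03846+0.000j S between n3,n0
  I1: injects 0.00733 A into n2 (from n4)
  I2: injects 0.0166 A into n0 (from n4)
  I3: injects 0.0143 A into n0 (from n4)
  Y(R6) = 0.003096+0.000j S between n1,n0
  I4: injects 0.0485 A into n3 (from n1)
  Y(C2) = 0.000+0.002162j S between n0,n3
  Y(L1) = 0.000-0.07104j S between n3,n4
  Y(L2) = 0.000-0.07464j S between n4,n5
  Y(L3) = 0.000-0.01458j S between n2,n3
  Y(L4) = 0.000-0.1825j S between n5,n1
  Y(C3) = 0.000+0.2807j S between n5,n0
  I5: injects 1.39 A into n4 (from n0)
Assemble and solve the 5×5 MNA system:
  V(n1)=0.07565-2.939j  V(n2)=11.68-4.005j  V(n3)=3.865-1.828j  V(n4)=4.952+4.990j  V(n5)=0.2004-2.928j

4.952+4.990j V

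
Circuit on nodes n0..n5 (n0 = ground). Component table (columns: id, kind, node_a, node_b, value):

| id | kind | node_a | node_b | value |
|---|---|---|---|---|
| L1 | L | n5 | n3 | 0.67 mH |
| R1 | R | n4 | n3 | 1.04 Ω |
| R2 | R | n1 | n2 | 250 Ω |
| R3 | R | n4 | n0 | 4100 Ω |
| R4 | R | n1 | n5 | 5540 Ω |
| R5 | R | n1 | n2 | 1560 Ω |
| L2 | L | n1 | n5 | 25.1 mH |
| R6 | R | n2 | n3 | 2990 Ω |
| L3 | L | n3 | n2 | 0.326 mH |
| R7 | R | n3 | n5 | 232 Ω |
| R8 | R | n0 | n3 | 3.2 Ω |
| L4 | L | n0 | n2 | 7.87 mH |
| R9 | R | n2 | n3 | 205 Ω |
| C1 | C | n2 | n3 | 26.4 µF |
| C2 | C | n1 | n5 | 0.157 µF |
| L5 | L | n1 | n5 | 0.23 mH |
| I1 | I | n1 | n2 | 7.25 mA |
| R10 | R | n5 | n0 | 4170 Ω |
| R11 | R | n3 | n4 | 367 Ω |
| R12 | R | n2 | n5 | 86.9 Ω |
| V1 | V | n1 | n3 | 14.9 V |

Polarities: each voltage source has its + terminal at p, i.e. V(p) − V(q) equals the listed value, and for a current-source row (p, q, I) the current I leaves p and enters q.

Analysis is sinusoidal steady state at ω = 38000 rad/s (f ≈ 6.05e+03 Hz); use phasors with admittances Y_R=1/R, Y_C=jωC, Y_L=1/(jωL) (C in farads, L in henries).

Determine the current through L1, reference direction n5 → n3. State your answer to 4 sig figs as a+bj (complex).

MNA unknowns: 5 node voltages V₁..V_5 plus 1 source current (V1)
L1: Y=0.000-0.03928j on G[5,3]
R1: Y=0.9615+0.000j on G[4,3]
R2: Y=0.004000+0.000j on G[1,2]
R3: Y=0.0002439+0.000j on G[4,0]
R4: Y=0.0001805+0.000j on G[1,5]
R5: Y=0.0006410+0.000j on G[1,2]
L2: Y=0.000-0.001048j on G[1,5]
R6: Y=0.0003344+0.000j on G[2,3]
L3: Y=0.000-0.08072j on G[3,2]
R7: Y=0.004310+0.000j on G[3,5]
R8: Y=0.3125+0.000j on G[0,3]
L4: Y=0.000-0.003344j on G[0,2]
R9: Y=0.004878+0.000j on G[2,3]
C1: Y=0.000+1.003j on G[2,3]
C2: Y=0.000+0.005966j on G[1,5]
L5: Y=0.000-0.1144j on G[1,5]
I1: z[1]−=0.00725, z[2]+=0.00725
R10: Y=0.0002398+0.000j on G[5,0]
R11: Y=0.002725+0.000j on G[3,4]
R12: Y=0.01151+0.000j on G[2,5]
V1: row V1−V3=14.9, i_V1 at 1,3
solve → V1=14.89+0.0007287j, V2=-0.01553-0.2185j, V3=-0.005983+0.0007287j, V4=-0.005982+0.0007285j, V5=10.85-1.167j
aux → i_V1=-0.2050+0.4416j

-0.04586-0.4264j A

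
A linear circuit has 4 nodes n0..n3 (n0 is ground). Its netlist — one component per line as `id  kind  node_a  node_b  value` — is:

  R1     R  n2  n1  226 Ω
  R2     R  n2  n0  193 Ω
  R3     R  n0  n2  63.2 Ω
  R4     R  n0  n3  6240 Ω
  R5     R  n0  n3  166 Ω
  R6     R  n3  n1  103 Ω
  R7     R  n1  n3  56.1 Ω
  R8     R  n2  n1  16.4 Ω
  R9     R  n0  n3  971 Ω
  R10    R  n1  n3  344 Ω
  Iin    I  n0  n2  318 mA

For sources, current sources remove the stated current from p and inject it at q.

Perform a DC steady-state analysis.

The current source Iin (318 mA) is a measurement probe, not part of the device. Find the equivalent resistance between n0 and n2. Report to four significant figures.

MNA unknowns: 3 node voltages V₁..V_3
R1: Y=0.004425 on G[2,1]
R2: Y=0.005181 on G[2,0]
R3: Y=0.01582 on G[0,2]
R4: Y=0.0001603 on G[0,3]
R5: Y=0.006024 on G[0,3]
R6: Y=0.009709 on G[3,1]
R7: Y=0.01783 on G[1,3]
R8: Y=0.06098 on G[2,1]
R9: Y=0.001030 on G[0,3]
R10: Y=0.002907 on G[1,3]
Iin: z[0]−=0.318, z[2]+=0.318
solve → V1=11.08, V2=12.06, V3=8.954

R_eq = 37.94 Ω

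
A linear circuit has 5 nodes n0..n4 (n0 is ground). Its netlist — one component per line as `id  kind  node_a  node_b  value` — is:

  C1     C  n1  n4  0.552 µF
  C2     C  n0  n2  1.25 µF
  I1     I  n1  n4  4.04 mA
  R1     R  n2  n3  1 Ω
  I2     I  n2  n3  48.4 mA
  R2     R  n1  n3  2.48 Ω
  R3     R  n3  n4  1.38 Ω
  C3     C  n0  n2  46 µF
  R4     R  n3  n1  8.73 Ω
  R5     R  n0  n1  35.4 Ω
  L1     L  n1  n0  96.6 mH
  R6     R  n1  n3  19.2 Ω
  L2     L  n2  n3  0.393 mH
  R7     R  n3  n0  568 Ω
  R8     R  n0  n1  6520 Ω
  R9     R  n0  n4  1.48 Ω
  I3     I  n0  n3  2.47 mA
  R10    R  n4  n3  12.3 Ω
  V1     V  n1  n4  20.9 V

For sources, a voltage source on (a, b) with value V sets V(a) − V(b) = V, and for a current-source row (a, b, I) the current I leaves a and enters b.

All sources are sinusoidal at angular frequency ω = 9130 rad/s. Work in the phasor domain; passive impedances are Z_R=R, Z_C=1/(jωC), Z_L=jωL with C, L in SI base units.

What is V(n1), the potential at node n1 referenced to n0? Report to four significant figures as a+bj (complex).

MNA unknowns: 4 node voltages V₁..V_4 plus 1 source current (V1)
C1: Y=0.000+0.005040j on G[1,4]
C2: Y=0.000+0.01141j on G[0,2]
I1: z[1]−=0.00404, z[4]+=0.00404
R1: Y=1.000+0.000j on G[2,3]
I2: z[2]−=0.0484, z[3]+=0.0484
R2: Y=0.4032+0.000j on G[1,3]
R3: Y=0.7246+0.000j on G[3,4]
C3: Y=0.000+0.4200j on G[0,2]
R4: Y=0.1145+0.000j on G[3,1]
R5: Y=0.02825+0.000j on G[0,1]
L1: Y=0.000-0.001134j on G[1,0]
R6: Y=0.05208+0.000j on G[1,3]
L2: Y=0.000-0.2787j on G[2,3]
R7: Y=0.001761+0.000j on G[3,0]
R8: Y=0.0001534+0.000j on G[0,1]
R9: Y=0.6757+0.000j on G[0,4]
I3: z[0]−=0.00247, z[3]+=0.00247
R10: Y=0.08130+0.000j on G[4,3]
V1: row V1−V4=20.9, i_V1 at 1,4
solve → V1=17.58-1.631j, V2=2.718-4.030j, V3=4.073-2.480j, V4=-3.317-1.631j
aux → i_V1=-8.201-0.5230j

17.58-1.631j V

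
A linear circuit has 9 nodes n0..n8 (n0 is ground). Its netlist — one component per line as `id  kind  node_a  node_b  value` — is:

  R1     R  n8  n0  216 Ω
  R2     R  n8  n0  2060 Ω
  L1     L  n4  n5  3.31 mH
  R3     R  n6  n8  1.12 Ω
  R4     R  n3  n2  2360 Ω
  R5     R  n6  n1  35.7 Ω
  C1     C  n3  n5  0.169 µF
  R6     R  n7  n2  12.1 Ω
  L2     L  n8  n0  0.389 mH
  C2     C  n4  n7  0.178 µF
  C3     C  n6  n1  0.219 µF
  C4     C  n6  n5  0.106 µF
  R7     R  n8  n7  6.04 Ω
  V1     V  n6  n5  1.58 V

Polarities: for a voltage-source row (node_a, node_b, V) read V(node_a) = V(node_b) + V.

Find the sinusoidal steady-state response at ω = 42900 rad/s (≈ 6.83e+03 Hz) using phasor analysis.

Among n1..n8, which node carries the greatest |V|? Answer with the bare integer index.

Element admittances at ω=42900 rad/s:
  Y(R1) = 0.004630+0.000j S between n8,n0
  Y(R2) = 0.0004854+0.000j S between n8,n0
  Y(L1) = 0.000-0.007042j S between n4,n5
  Y(R3) = 0.8929+0.000j S between n6,n8
  Y(R4) = 0.0004237+0.000j S between n3,n2
  Y(R5) = 0.02801+0.000j S between n6,n1
  Y(C1) = 0.000+0.007250j S between n3,n5
  Y(R6) = 0.08264+0.000j S between n7,n2
  Y(L2) = 0.000-0.05992j S between n8,n0
  Y(C2) = 0.000+0.007636j S between n4,n7
  Y(C3) = 0.000+0.009395j S between n6,n1
  Y(C4) = 0.000+0.004547j S between n6,n5
  Y(R7) = 0.1656+0.000j S between n8,n7
  V1: constraint V(n6)−V(n5) = 1.58
Assemble and solve the 9×9 MNA system:
  V(n1)=0.07333-0.1123j  V(n2)=-0.4009+0.6018j  V(n3)=-1.461-0.1743j  V(n4)=12.78+9.121j  V(n5)=-1.507-0.1123j  V(n6)=0.07333-0.1123j  V(n7)=-0.3954+0.6058j  V(n8)=0.000+0.000j
  i(V1)=-0.06547+0.09311j

4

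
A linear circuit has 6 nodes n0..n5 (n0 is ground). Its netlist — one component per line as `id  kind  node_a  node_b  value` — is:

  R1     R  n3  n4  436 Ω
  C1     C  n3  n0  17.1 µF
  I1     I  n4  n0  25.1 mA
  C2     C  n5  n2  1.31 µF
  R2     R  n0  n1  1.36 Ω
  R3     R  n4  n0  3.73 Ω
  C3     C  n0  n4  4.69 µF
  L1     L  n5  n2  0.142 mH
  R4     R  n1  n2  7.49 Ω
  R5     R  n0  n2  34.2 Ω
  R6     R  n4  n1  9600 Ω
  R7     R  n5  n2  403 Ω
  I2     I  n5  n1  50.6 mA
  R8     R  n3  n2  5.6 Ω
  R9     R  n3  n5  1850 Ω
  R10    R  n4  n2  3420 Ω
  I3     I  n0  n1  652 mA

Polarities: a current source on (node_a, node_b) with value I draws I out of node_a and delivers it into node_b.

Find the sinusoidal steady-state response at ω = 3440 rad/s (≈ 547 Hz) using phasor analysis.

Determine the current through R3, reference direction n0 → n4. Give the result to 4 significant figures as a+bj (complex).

0.02403-0.0009822j A

Element admittances at ω=3440 rad/s:
  Y(R1) = 0.002294+0.000j S between n3,n4
  Y(C1) = 0.000+0.05882j S between n3,n0
  I1: injects 0.0251 A into n0 (from n4)
  Y(C2) = 0.000+0.004506j S between n5,n2
  Y(R2) = 0.7353+0.000j S between n0,n1
  Y(R3) = 0.2681+0.000j S between n4,n0
  Y(C3) = 0.000+0.01613j S between n0,n4
  Y(L1) = 0.000-2.047j S between n5,n2
  Y(R4) = 0.1335+0.000j S between n1,n2
  Y(R5) = 0.02924+0.000j S between n0,n2
  Y(R6) = 0.0001042+0.000j S between n4,n1
  Y(R7) = 0.002481+0.000j S between n5,n2
  I2: injects 0.0506 A into n1 (from n5)
  Y(R8) = 0.1786+0.000j S between n3,n2
  Y(R9) = 0.0005405+0.000j S between n3,n5
  Y(R10) = 0.0002924+0.000j S between n4,n2
  I3: injects 0.652 A into n1 (from n0)
Assemble and solve the 5×5 MNA system:
  V(n1)=0.8579-0.01575j  V(n2)=0.3207-0.1025j  V(n3)=0.2557-0.1842j  V(n4)=-0.08963+0.003664j  V(n5)=0.3206-0.1273j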